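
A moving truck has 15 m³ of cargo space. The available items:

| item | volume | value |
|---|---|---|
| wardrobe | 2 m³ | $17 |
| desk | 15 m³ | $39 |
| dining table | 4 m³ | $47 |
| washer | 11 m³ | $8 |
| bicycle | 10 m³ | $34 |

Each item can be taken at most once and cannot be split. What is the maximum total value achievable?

$81

Check high-value combinations within 15 m³:
- dining table+bicycle: volume 4+10=14, value 47+34=81
- wardrobe+dining table: volume 2+4=6, value 17+47=64
- dining table+washer: volume 4+11=15, value 47+8=55
- wardrobe+bicycle: volume 2+10=12, value 17+34=51
Best: $81.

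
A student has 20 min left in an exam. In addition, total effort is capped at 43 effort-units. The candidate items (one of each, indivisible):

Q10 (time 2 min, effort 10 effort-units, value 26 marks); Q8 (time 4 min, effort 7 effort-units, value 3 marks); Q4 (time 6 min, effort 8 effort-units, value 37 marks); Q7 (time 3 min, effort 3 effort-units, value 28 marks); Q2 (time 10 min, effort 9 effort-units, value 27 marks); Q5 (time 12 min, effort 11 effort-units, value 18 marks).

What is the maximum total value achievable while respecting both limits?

Feasible sets respecting both limits:
- Q10+Q8+Q4+Q7: time 15, effort 28, value 94
- Q4+Q7+Q2: time 19, effort 20, value 92
- Q10+Q4+Q7: time 11, effort 21, value 91
- Q10+Q4+Q2: time 18, effort 27, value 90
Best: 94 marks.

94 marks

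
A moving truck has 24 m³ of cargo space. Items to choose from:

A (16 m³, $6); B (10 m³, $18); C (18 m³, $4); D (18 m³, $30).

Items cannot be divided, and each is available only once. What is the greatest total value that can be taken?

Check high-value combinations within 24 m³:
- D: volume 18, value 30
- B: volume 10, value 18
- A: volume 16, value 6
- C: volume 18, value 4
Best: $30.

$30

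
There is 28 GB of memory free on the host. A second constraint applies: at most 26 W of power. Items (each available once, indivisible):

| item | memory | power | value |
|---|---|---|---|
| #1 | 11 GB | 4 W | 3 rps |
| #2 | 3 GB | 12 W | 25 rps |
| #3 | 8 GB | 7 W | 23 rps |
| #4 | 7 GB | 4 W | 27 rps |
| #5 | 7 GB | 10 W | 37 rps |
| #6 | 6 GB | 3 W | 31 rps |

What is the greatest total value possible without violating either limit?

Feasible sets respecting both limits:
- #3+#4+#5+#6: memory 28, power 24, value 118
- #2+#3+#4+#6: memory 24, power 26, value 106
- #4+#5+#6: memory 20, power 17, value 95
- #2+#5+#6: memory 16, power 25, value 93
Best: 118 rps.

118 rps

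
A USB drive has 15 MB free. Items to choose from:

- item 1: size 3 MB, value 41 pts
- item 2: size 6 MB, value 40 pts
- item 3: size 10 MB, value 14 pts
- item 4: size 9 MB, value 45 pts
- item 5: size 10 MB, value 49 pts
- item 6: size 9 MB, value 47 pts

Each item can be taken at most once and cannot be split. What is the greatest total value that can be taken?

90 pts

Check high-value combinations within 15 MB:
- item 1+item 5: size 3+10=13, value 41+49=90
- item 1+item 6: size 3+9=12, value 41+47=88
- item 2+item 6: size 6+9=15, value 40+47=87
- item 1+item 4: size 3+9=12, value 41+45=86
- item 2+item 4: size 6+9=15, value 40+45=85
Best: 90 pts.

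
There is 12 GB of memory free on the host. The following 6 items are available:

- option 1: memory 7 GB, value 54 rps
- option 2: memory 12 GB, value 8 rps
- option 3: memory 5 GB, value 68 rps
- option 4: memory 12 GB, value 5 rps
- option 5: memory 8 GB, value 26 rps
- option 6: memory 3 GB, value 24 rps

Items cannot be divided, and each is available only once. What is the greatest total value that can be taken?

Check high-value combinations within 12 GB:
- option 1+option 3: memory 7+5=12, value 54+68=122
- option 3+option 6: memory 5+3=8, value 68+24=92
- option 1+option 6: memory 7+3=10, value 54+24=78
Best: 122 rps.

122 rps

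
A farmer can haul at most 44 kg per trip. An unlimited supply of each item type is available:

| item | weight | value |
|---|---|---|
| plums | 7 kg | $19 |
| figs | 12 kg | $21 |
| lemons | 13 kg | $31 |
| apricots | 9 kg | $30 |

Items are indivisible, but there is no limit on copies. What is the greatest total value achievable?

Best value-per-unit is apricots at 30/9; filling with it alone gives 4×30 = 120.
Optimal mix: 1×plums + 4×apricots → weight 43, value 139.

$139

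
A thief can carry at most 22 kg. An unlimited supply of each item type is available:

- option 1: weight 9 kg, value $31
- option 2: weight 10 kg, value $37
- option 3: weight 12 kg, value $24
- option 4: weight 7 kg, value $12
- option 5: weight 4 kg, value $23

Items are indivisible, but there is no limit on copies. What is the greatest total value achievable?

$115

Best value-per-unit is option 5 at 23/4, and filling with it alone uses weight 5×4=20. No mix of the others beats 5×23 = 115.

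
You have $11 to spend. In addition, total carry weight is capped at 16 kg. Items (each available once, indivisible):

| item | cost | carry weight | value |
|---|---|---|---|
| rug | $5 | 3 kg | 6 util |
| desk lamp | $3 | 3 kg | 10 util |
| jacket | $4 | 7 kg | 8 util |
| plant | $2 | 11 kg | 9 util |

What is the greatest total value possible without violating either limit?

19 util

Feasible sets respecting both limits:
- desk lamp+plant: cost 5, carry weight 14, value 19
- desk lamp+jacket: cost 7, carry weight 10, value 18
- rug+desk lamp: cost 8, carry weight 6, value 16
Best: 19 util.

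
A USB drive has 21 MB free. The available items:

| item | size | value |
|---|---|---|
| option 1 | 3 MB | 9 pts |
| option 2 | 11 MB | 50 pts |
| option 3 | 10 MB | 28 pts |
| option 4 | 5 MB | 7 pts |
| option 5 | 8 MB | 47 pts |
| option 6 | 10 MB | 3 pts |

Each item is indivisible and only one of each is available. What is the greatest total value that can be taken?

97 pts

Check high-value combinations within 21 MB:
- option 2+option 5: size 11+8=19, value 50+47=97
- option 1+option 3+option 5: size 3+10+8=21, value 9+28+47=84
- option 2+option 3: size 11+10=21, value 50+28=78
Best: 97 pts.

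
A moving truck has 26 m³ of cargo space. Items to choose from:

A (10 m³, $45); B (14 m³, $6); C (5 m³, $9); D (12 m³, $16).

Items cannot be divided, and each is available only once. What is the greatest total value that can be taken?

Check high-value combinations within 26 m³:
- A+D: volume 10+12=22, value 45+16=61
- A+C: volume 10+5=15, value 45+9=54
- A+B: volume 10+14=24, value 45+6=51
- A: volume 10, value 45
Best: $61.

$61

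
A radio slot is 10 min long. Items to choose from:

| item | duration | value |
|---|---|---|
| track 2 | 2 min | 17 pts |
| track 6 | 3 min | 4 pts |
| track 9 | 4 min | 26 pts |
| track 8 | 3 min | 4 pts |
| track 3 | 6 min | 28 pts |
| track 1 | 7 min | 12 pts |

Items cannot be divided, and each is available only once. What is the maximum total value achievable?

54 pts

Check high-value combinations within 10 min:
- track 9+track 3: duration 4+6=10, value 26+28=54
- track 2+track 6+track 9: duration 2+3+4=9, value 17+4+26=47
- track 2+track 9+track 8: duration 2+4+3=9, value 17+26+4=47
- track 2+track 3: duration 2+6=8, value 17+28=45
Best: 54 pts.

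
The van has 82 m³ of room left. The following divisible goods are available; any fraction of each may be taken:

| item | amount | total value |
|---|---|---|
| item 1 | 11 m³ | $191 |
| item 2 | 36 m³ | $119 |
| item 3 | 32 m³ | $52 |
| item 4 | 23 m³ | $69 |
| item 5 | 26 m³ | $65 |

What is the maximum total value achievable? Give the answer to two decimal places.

Take in order of value per unit:
- item 1 (191/11 per unit): all 11 → value 191, running total 191.00
- item 2 (119/36 per unit): all 36 → value 119, running total 310.00
- item 4 (69/23 per unit): all 23 → value 69, running total 379.00
- item 5 (65/26 per unit): 12 of 26 → value 12×65/26 = 30.0000, running total 409.00
Total 409.00.

409.00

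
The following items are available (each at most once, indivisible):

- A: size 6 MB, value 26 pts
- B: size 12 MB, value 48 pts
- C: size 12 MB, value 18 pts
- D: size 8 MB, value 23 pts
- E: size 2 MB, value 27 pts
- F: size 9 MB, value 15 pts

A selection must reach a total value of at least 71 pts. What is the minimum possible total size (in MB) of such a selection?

14

Subsets with value ≥ 71, sorted by total size:
- B+E: size 14, value 75
- A+D+E: size 16, value 76
- A+B: size 18, value 74
Minimum size: 14 MB.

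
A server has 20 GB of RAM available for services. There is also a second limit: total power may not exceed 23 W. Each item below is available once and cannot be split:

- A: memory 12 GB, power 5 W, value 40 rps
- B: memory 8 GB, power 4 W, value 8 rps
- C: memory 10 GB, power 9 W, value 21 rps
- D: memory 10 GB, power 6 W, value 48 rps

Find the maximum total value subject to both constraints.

Feasible sets respecting both limits:
- C+D: memory 20, power 15, value 69
- B+D: memory 18, power 10, value 56
- A+B: memory 20, power 9, value 48
Best: 69 rps.

69 rps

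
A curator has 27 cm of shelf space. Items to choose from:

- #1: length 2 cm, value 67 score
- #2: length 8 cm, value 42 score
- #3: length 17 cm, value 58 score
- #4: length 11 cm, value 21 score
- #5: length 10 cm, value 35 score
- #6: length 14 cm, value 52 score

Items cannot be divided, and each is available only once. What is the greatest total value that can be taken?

This is a 0/1 knapsack; check combinations near the capacity.
- #1+#2+#3: length 2+8+17=27, value 67+42+58=167
- #1+#2+#6: length 2+8+14=24, value 67+42+52=161
- #1+#5+#6: length 2+10+14=26, value 67+35+52=154
- #1+#2+#5: length 2+8+10=20, value 67+42+35=144
- #1+#4+#6: length 2+11+14=27, value 67+21+52=140
Best: 167 score.

167 score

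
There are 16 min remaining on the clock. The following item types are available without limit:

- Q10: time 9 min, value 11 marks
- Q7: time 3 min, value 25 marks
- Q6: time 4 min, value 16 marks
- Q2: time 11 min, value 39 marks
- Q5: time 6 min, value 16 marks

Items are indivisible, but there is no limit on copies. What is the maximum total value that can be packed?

125 marks

Best value-per-unit is Q7 at 25/3, and filling with it alone uses time 5×3=15. No mix of the others beats 5×25 = 125.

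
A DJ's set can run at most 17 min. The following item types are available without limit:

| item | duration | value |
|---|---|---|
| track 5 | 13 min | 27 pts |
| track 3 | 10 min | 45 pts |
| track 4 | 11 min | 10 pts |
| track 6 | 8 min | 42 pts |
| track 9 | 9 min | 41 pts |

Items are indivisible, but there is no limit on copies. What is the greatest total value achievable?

84 pts

Best value-per-unit is track 6 at 42/8, and filling with it alone uses duration 2×8=16. No mix of the others beats 2×42 = 84.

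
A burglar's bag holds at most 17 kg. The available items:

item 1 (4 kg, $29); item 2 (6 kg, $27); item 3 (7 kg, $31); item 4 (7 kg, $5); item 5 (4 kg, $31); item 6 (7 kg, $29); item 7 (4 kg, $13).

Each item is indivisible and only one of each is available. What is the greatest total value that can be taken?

$91

Check high-value combinations within 17 kg:
- item 1+item 3+item 5: weight 4+7+4=15, value 29+31+31=91
- item 1+item 5+item 6: weight 4+4+7=15, value 29+31+29=89
- item 2+item 3+item 5: weight 6+7+4=17, value 27+31+31=89
- item 1+item 2+item 5: weight 4+6+4=14, value 29+27+31=87
Best: $91.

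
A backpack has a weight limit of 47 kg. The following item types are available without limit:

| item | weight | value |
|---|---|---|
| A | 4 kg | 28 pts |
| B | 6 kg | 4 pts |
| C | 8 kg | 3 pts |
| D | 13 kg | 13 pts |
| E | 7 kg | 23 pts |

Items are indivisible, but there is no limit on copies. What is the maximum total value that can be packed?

Best value-per-unit is A at 28/4, and filling with it alone uses weight 11×4=44. No mix of the others beats 11×28 = 308.

308 pts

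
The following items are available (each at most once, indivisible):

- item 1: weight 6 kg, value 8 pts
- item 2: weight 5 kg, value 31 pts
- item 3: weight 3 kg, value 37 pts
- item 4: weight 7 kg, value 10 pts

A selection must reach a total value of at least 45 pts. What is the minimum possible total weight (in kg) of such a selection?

Subsets with value ≥ 45, sorted by total weight:
- item 2+item 3: weight 8, value 68
- item 1+item 3: weight 9, value 45
- item 3+item 4: weight 10, value 47
- item 1+item 2+item 3: weight 14, value 76
Minimum weight: 8 kg.

8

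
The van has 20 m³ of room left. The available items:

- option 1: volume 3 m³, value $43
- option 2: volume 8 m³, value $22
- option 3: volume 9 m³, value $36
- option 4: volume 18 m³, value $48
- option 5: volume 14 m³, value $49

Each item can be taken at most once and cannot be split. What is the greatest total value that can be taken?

Check high-value combinations within 20 m³:
- option 1+option 2+option 3: volume 3+8+9=20, value 43+22+36=101
- option 1+option 5: volume 3+14=17, value 43+49=92
- option 1+option 3: volume 3+9=12, value 43+36=79
- option 1+option 2: volume 3+8=11, value 43+22=65
- option 2+option 3: volume 8+9=17, value 22+36=58
Best: $101.

$101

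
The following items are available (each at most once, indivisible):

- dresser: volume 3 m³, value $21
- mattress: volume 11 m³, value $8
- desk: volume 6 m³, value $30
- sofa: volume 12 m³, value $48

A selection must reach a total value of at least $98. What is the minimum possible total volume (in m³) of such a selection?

Subsets with value ≥ 98, sorted by total volume:
- dresser+desk+sofa: volume 21, value 99
- dresser+mattress+desk+sofa: volume 32, value 107
Minimum volume: 21 m³.

21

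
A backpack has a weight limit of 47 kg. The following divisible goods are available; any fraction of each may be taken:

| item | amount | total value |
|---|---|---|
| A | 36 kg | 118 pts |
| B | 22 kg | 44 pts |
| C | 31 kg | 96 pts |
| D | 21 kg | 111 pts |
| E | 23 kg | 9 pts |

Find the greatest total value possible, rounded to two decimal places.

Take in order of value per unit:
- D (111/21 per unit): all 21 → value 111, running total 111.00
- A (118/36 per unit): 26 of 36 → value 26×118/36 = 85.2222, running total 196.22
Total 196.22.

196.22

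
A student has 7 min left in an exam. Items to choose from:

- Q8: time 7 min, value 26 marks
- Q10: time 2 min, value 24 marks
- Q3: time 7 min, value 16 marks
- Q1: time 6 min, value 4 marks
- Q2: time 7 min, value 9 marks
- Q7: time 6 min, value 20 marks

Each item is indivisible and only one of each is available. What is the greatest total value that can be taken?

26 marks

Check high-value combinations within 7 min:
- Q8: time 7, value 26
- Q10: time 2, value 24
- Q7: time 6, value 20
- Q3: time 7, value 16
- Q2: time 7, value 9
Best: 26 marks.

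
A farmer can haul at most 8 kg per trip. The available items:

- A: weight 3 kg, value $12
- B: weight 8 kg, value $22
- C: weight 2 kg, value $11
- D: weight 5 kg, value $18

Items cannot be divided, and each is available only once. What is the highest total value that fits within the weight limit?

$30

Check high-value combinations within 8 kg:
- A+D: weight 3+5=8, value 12+18=30
- C+D: weight 2+5=7, value 11+18=29
- A+C: weight 3+2=5, value 12+11=23
- B: weight 8, value 22
- D: weight 5, value 18
Best: $30.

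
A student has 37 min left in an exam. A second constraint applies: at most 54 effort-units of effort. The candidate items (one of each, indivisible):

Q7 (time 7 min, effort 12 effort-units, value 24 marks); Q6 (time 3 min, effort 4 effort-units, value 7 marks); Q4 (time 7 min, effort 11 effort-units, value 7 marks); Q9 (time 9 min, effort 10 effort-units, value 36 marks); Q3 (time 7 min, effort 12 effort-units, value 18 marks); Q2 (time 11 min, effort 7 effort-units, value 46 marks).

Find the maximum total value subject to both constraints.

Feasible sets respecting both limits:
- Q7+Q6+Q9+Q3+Q2: time 37, effort 45, value 131
- Q7+Q9+Q3+Q2: time 34, effort 41, value 124
- Q7+Q6+Q4+Q9+Q2: time 37, effort 44, value 120
- Q6+Q4+Q9+Q3+Q2: time 37, effort 44, value 114
Best: 131 marks.

131 marks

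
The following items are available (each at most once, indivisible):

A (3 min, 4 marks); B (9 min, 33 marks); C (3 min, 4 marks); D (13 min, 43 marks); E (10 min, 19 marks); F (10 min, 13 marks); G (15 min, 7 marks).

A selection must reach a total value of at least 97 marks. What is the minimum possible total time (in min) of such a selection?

Subsets with value ≥ 97, sorted by total time:
- A+B+D+E: time 35, value 99
- B+C+D+E: time 35, value 99
- A+B+C+D+E: time 38, value 103
- A+B+C+D+F: time 38, value 97
Minimum time: 35 min.

35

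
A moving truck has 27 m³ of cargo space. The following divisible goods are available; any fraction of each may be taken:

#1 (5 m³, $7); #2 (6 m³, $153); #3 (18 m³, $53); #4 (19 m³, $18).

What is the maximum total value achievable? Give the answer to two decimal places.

Take in order of value per unit:
- #2 (153/6 per unit): all 6 → value 153, running total 153.00
- #3 (53/18 per unit): all 18 → value 53, running total 206.00
- #1 (7/5 per unit): 3 of 5 → value 3×7/5 = 4.2000, running total 210.20
Total 210.20.

210.20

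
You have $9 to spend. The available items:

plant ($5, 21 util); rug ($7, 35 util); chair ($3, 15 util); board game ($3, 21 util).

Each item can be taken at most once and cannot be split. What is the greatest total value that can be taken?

This is a 0/1 knapsack; check combinations near the capacity.
- plant+board game: cost 5+3=8, value 21+21=42
- chair+board game: cost 3+3=6, value 15+21=36
- plant+chair: cost 5+3=8, value 21+15=36
- rug: cost 7, value 35
- board game: cost 3, value 21
Best: 42 util.

42 util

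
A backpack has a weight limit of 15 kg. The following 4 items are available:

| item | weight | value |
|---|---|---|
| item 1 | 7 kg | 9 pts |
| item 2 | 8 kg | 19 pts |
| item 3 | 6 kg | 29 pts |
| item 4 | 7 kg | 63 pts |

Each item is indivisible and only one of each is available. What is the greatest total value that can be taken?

Check high-value combinations within 15 kg:
- item 3+item 4: weight 6+7=13, value 29+63=92
- item 2+item 4: weight 8+7=15, value 19+63=82
- item 1+item 4: weight 7+7=14, value 9+63=72
Best: 92 pts.

92 pts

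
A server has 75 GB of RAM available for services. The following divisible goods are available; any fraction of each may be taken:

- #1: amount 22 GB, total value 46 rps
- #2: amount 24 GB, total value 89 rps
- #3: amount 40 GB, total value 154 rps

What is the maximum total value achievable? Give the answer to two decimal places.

266.00

Take in order of value per unit:
- #3 (154/40 per unit): all 40 → value 154, running total 154.00
- #2 (89/24 per unit): all 24 → value 89, running total 243.00
- #1 (46/22 per unit): 11 of 22 → value 11×46/22 = 23.0000, running total 266.00
Total 266.00.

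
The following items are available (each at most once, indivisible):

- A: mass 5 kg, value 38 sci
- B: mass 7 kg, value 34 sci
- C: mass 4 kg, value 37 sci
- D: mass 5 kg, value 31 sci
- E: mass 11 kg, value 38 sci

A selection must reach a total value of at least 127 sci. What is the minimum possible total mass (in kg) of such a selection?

Subsets with value ≥ 127, sorted by total mass:
- A+B+C+D: mass 21, value 140
- A+C+D+E: mass 25, value 144
- A+B+C+E: mass 27, value 147
Minimum mass: 21 kg.

21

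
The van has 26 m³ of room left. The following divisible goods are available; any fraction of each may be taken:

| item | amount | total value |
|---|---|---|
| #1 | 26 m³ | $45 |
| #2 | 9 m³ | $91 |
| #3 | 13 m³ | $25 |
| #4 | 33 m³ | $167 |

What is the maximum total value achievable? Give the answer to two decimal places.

Take in order of value per unit:
- #2 (91/9 per unit): all 9 → value 91, running total 91.00
- #4 (167/33 per unit): 17 of 33 → value 17×167/33 = 86.0303, running total 177.03
Total 177.03.

177.03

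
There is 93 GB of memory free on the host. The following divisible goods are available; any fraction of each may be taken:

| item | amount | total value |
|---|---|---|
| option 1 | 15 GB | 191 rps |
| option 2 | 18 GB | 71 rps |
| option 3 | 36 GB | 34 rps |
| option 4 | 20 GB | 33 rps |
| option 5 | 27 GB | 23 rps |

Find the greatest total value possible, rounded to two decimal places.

Take in order of value per unit:
- option 1 (191/15 per unit): all 15 → value 191, running total 191.00
- option 2 (71/18 per unit): all 18 → value 71, running total 262.00
- option 4 (33/20 per unit): all 20 → value 33, running total 295.00
- option 3 (34/36 per unit): all 36 → value 34, running total 329.00
- option 5 (23/27 per unit): 4 of 27 → value 4×23/27 = 3.4074, running total 332.41
Total 332.41.

332.41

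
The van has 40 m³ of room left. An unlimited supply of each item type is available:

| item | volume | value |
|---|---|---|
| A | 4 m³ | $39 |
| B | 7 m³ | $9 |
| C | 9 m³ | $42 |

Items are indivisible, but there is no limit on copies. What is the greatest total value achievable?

Best value-per-unit is A at 39/4, and filling with it alone uses volume 10×4=40. No mix of the others beats 10×39 = 390.

$390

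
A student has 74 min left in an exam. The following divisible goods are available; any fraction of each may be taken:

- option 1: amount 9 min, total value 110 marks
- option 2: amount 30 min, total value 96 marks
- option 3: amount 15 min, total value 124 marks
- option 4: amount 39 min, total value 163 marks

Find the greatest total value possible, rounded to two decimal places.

Take in order of value per unit:
- option 1 (110/9 per unit): all 9 → value 110, running total 110.00
- option 3 (124/15 per unit): all 15 → value 124, running total 234.00
- option 4 (163/39 per unit): all 39 → value 163, running total 397.00
- option 2 (96/30 per unit): 11 of 30 → value 11×96/30 = 35.2000, running total 432.20
Total 432.20.

432.20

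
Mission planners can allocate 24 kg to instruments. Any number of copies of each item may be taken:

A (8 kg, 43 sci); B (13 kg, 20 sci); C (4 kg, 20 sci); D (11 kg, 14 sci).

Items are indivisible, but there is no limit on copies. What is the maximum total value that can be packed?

129 sci

Best value-per-unit is A at 43/8, and filling with it alone uses mass 3×8=24. No mix of the others beats 3×43 = 129.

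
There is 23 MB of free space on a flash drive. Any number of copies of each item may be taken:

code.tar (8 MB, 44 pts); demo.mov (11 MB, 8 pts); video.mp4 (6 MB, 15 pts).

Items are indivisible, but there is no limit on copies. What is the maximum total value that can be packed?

Best value-per-unit is code.tar at 44/8; filling with it alone gives 2×44 = 88.
Optimal mix: 2×code.tar + 1×video.mp4 → size 22, value 103.

103 pts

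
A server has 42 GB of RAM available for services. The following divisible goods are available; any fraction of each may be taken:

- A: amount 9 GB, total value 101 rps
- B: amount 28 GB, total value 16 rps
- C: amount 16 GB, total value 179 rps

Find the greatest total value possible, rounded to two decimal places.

289.71

Take in order of value per unit:
- A (101/9 per unit): all 9 → value 101, running total 101.00
- C (179/16 per unit): all 16 → value 179, running total 280.00
- B (16/28 per unit): 17 of 28 → value 17×16/28 = 9.7143, running total 289.71
Total 289.71.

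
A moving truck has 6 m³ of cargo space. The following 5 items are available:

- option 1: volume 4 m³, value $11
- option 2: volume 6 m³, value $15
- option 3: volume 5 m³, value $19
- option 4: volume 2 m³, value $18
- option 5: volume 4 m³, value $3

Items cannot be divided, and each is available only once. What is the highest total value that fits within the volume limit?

This is a 0/1 knapsack; check combinations near the capacity.
- option 1+option 4: volume 4+2=6, value 11+18=29
- option 4+option 5: volume 2+4=6, value 18+3=21
- option 3: volume 5, value 19
- option 4: volume 2, value 18
- option 2: volume 6, value 15
Best: $29.

$29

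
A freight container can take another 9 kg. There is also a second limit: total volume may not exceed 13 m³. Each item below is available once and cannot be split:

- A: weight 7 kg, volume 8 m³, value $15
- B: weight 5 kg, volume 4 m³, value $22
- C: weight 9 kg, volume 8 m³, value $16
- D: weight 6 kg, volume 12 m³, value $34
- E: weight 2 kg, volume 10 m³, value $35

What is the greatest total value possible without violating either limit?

Feasible sets respecting both limits:
- E: weight 2, volume 10, value 35
- D: weight 6, volume 12, value 34
- B: weight 5, volume 4, value 22
Best: $35.

$35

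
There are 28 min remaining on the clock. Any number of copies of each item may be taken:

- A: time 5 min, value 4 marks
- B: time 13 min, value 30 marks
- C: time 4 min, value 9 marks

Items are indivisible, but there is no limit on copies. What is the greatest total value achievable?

63 marks

Best value-per-unit is B at 30/13; filling with it alone gives 2×30 = 60.
Optimal mix: 7×C → time 28, value 63.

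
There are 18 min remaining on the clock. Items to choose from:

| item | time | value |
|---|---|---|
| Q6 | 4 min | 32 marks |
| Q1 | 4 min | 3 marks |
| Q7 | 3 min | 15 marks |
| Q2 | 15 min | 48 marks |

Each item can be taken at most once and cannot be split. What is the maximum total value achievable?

63 marks

Check high-value combinations within 18 min:
- Q7+Q2: time 3+15=18, value 15+48=63
- Q6+Q1+Q7: time 4+4+3=11, value 32+3+15=50
- Q2: time 15, value 48
- Q6+Q7: time 4+3=7, value 32+15=47
Best: 63 marks.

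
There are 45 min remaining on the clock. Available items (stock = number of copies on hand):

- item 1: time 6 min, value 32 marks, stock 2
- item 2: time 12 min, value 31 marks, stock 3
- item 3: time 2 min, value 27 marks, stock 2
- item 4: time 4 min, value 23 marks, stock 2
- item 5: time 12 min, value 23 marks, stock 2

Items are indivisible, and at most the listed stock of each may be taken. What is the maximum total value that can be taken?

Best selections within time 45 and stock limits:
- 2×item 1 + 2×item 2 + 2×item 3 + 1×item 4: time 44, value 203
- 2×item 1 + 1×item 2 + 2×item 3 + 2×item 4: time 36, value 195
Best: 203 marks.

203 marks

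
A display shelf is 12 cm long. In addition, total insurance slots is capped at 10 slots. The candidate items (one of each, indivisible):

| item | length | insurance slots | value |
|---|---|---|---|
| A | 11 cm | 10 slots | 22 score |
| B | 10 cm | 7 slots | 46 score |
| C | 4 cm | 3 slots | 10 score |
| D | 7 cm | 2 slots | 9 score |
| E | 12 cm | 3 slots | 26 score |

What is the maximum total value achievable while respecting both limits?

Feasible sets respecting both limits:
- B: length 10, insurance slots 7, value 46
- E: length 12, insurance slots 3, value 26
- A: length 11, insurance slots 10, value 22
Best: 46 score.

46 score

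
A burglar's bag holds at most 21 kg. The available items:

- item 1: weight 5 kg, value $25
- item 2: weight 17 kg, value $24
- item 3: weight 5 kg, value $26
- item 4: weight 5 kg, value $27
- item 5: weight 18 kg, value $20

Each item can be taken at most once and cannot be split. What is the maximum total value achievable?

$78

This is a 0/1 knapsack; check combinations near the capacity.
- item 1+item 3+item 4: weight 5+5+5=15, value 25+26+27=78
- item 3+item 4: weight 5+5=10, value 26+27=53
- item 1+item 4: weight 5+5=10, value 25+27=52
- item 1+item 3: weight 5+5=10, value 25+26=51
- item 4: weight 5, value 27
Best: $78.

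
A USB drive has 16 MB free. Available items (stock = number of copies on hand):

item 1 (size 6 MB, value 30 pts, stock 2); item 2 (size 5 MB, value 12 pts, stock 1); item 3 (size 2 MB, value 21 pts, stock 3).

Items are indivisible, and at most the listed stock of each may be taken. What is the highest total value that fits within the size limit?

Best selections within size 16 and stock limits:
- 2×item 1 + 2×item 3: size 16, value 102
- 1×item 1 + 3×item 3: size 12, value 93
Best: 102 pts.

102 pts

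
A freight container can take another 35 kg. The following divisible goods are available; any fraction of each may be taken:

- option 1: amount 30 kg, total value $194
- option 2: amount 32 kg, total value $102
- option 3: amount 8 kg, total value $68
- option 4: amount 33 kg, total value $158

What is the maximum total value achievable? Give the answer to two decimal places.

Take in order of value per unit:
- option 3 (68/8 per unit): all 8 → value 68, running total 68.00
- option 1 (194/30 per unit): 27 of 30 → value 27×194/30 = 174.6000, running total 242.60
Total 242.60.

242.60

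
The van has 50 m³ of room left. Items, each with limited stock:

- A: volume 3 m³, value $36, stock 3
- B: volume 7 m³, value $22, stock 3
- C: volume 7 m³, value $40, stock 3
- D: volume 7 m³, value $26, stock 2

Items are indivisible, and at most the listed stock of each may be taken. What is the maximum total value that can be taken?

Top feasible selections:
- 3×A + 3×C + 2×D: volume 44, value 280
- 3×A + 1×B + 3×C + 1×D: volume 44, value 276
- 3×A + 2×B + 3×C: volume 44, value 272
Best: $280.

$280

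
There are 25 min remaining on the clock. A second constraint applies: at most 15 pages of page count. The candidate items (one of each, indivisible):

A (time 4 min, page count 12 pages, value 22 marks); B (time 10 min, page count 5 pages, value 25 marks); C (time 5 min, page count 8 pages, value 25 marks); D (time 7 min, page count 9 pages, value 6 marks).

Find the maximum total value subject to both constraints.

Feasible sets respecting both limits:
- B+C: time 15, page count 13, value 50
- B+D: time 17, page count 14, value 31
- B: time 10, page count 5, value 25
Best: 50 marks.

50 marks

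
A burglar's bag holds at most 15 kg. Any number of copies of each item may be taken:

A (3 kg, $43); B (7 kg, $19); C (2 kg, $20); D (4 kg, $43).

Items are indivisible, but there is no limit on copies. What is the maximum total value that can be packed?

Best value-per-unit is A at 43/3, and filling with it alone uses weight 5×3=15. No mix of the others beats 5×43 = 215.

$215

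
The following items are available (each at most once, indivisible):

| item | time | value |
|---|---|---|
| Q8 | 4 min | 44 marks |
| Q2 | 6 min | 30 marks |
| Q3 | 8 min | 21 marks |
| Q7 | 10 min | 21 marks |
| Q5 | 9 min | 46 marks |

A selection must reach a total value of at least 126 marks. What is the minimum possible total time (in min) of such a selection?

27

Subsets with value ≥ 126, sorted by total time:
- Q8+Q2+Q3+Q5: time 27, value 141
- Q8+Q2+Q7+Q5: time 29, value 141
- Q8+Q3+Q7+Q5: time 31, value 132
- Q8+Q2+Q3+Q7+Q5: time 37, value 162
Minimum time: 27 min.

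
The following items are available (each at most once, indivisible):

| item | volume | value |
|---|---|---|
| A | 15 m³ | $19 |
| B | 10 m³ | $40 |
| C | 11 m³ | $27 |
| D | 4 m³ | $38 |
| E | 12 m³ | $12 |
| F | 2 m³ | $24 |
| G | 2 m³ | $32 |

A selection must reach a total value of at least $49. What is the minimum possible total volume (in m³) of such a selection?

Subsets with value ≥ 49, sorted by total volume:
- F+G: volume 4, value 56
- D+G: volume 6, value 70
- D+F: volume 6, value 62
- D+F+G: volume 8, value 94
Minimum volume: 4 m³.

4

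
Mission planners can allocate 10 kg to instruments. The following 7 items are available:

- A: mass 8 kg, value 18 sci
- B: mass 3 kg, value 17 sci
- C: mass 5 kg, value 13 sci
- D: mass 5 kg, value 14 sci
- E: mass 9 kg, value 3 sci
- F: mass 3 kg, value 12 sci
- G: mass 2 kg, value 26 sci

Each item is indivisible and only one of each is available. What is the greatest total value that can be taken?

Check high-value combinations within 10 kg:
- B+D+G: mass 3+5+2=10, value 17+14+26=57
- B+C+G: mass 3+5+2=10, value 17+13+26=56
- B+F+G: mass 3+3+2=8, value 17+12+26=55
- D+F+G: mass 5+3+2=10, value 14+12+26=52
Best: 57 sci.

57 sci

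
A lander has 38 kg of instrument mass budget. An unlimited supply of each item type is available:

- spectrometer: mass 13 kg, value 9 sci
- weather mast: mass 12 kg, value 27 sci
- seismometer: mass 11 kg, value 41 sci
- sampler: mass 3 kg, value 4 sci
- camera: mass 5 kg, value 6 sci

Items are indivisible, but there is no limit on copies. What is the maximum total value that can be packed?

Best value-per-unit is seismometer at 41/11; filling with it alone gives 3×41 = 123.
Optimal mix: 3×seismometer + 1×camera → mass 38, value 129.

129 sci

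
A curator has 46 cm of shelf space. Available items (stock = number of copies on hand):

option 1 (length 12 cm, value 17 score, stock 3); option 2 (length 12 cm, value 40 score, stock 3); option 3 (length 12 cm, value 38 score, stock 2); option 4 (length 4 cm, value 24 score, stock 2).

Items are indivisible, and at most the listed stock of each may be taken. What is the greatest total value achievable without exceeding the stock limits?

168 score

Top feasible selections:
- 3×option 2 + 2×option 4: length 44, value 168
- 2×option 2 + 1×option 3 + 2×option 4: length 44, value 166
Best: 168 score.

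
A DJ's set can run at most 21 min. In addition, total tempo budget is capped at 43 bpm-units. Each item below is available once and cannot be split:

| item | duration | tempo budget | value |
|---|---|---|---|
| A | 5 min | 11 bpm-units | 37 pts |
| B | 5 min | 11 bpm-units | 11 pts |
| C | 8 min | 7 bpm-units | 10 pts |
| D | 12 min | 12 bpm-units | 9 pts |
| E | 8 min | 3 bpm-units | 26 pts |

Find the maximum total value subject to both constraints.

74 pts

Feasible sets respecting both limits:
- A+B+E: duration 18, tempo budget 25, value 74
- A+C+E: duration 21, tempo budget 21, value 73
- A+E: duration 13, tempo budget 14, value 63
Best: 74 pts.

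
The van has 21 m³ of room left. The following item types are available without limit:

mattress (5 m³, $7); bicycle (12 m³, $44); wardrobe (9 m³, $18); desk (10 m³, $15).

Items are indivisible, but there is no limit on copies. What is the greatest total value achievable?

$62

Best value-per-unit is bicycle at 44/12; filling with it alone gives 1×44 = 44.
Optimal mix: 1×bicycle + 1×wardrobe → volume 21, value 62.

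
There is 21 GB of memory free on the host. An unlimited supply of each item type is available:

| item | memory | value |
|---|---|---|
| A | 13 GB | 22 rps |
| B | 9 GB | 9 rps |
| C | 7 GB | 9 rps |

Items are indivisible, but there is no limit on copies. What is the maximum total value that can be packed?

Best value-per-unit is A at 22/13; filling with it alone gives 1×22 = 22.
Optimal mix: 1×A + 1×C → memory 20, value 31.

31 rps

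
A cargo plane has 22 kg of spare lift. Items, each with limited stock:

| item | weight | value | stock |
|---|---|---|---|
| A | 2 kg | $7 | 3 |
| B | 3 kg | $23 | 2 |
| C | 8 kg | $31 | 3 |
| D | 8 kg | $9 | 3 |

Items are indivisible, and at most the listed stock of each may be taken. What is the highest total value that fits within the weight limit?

$108

Top feasible selections:
- 2×B + 2×C: weight 22, value 108
- 3×A + 2×B + 1×C: weight 20, value 98
- 1×A + 1×B + 2×C: weight 21, value 92
Best: $108.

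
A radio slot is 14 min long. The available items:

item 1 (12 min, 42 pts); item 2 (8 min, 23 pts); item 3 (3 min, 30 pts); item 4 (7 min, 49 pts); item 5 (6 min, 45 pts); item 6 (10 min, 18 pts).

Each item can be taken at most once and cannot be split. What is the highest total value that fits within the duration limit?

Check high-value combinations within 14 min:
- item 4+item 5: duration 7+6=13, value 49+45=94
- item 3+item 4: duration 3+7=10, value 30+49=79
- item 3+item 5: duration 3+6=9, value 30+45=75
Best: 94 pts.

94 pts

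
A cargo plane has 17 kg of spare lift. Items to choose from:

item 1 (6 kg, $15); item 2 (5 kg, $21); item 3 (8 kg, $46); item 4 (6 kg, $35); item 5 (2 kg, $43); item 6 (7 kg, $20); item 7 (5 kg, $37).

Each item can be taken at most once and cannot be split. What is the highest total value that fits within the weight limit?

$126

Check high-value combinations within 17 kg:
- item 3+item 5+item 7: weight 8+2+5=15, value 46+43+37=126
- item 3+item 4+item 5: weight 8+6+2=16, value 46+35+43=124
- item 4+item 5+item 7: weight 6+2+5=13, value 35+43+37=115
- item 2+item 3+item 5: weight 5+8+2=15, value 21+46+43=110
Best: $126.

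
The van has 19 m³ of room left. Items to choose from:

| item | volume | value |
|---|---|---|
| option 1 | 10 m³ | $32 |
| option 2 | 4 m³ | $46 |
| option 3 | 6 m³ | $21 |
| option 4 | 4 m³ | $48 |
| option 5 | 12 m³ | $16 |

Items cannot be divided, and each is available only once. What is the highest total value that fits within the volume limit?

$126

Check high-value combinations within 19 m³:
- option 1+option 2+option 4: volume 10+4+4=18, value 32+46+48=126
- option 2+option 3+option 4: volume 4+6+4=14, value 46+21+48=115
- option 2+option 4: volume 4+4=8, value 46+48=94
- option 1+option 4: volume 10+4=14, value 32+48=80
- option 1+option 2: volume 10+4=14, value 32+46=78
Best: $126.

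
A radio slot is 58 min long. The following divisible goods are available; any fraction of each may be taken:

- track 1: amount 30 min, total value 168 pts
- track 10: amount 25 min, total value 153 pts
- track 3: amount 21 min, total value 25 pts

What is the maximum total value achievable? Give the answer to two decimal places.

Take in order of value per unit:
- track 10 (153/25 per unit): all 25 → value 153, running total 153.00
- track 1 (168/30 per unit): all 30 → value 168, running total 321.00
- track 3 (25/21 per unit): 3 of 21 → value 3×25/21 = 3.5714, running total 324.57
Total 324.57.

324.57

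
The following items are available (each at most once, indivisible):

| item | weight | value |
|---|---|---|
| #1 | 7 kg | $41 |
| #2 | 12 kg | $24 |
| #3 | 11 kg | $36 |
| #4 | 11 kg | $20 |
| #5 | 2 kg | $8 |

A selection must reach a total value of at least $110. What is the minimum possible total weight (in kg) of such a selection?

Subsets with value ≥ 110, sorted by total weight:
- #1+#2+#3+#4: weight 41, value 121
- #1+#2+#3+#4+#5: weight 43, value 129
Minimum weight: 41 kg.

41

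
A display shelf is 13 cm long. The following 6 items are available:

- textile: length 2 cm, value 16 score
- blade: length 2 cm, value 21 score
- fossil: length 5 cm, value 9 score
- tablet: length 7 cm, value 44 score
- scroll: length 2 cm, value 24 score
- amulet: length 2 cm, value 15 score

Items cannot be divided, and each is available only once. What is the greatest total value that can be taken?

Check high-value combinations within 13 cm:
- textile+blade+tablet+scroll: length 2+2+7+2=13, value 16+21+44+24=105
- blade+tablet+scroll+amulet: length 2+7+2+2=13, value 21+44+24+15=104
- textile+tablet+scroll+amulet: length 2+7+2+2=13, value 16+44+24+15=99
- textile+blade+tablet+amulet: length 2+2+7+2=13, value 16+21+44+15=96
Best: 105 score.

105 score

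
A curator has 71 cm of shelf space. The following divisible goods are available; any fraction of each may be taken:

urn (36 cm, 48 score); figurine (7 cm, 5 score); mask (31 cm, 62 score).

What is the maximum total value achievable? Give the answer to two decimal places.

Take in order of value per unit:
- mask (62/31 per unit): all 31 → value 62, running total 62.00
- urn (48/36 per unit): all 36 → value 48, running total 110.00
- figurine (5/7 per unit): 4 of 7 → value 4×5/7 = 2.8571, running total 112.86
Total 112.86.

112.86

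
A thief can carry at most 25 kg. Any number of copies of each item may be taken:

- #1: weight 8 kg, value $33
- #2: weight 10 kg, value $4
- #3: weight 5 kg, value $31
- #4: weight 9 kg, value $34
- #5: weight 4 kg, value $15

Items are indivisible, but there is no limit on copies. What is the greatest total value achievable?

Best value-per-unit is #3 at 31/5, and filling with it alone uses weight 5×5=25. No mix of the others beats 5×31 = 155.

$155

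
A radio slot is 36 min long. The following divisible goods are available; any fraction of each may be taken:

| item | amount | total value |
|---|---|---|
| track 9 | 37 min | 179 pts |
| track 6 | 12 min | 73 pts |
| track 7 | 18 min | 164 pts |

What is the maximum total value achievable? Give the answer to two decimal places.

Take in order of value per unit:
- track 7 (164/18 per unit): all 18 → value 164, running total 164.00
- track 6 (73/12 per unit): all 12 → value 73, running total 237.00
- track 9 (179/37 per unit): 6 of 37 → value 6×179/37 = 29.0270, running total 266.03
Total 266.03.

266.03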